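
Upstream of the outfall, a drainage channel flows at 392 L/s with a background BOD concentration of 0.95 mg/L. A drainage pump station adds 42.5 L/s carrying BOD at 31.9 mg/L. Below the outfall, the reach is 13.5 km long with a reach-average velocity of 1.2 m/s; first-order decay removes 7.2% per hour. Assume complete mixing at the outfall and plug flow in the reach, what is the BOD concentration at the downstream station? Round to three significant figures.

3.15 mg/L

After mixing, C = (392.0·0.9500 + 42.50·31.90) / 434.5 = 1728/434.5 = 3.977 mg/L.
Travel time t = 13.5·1000 / 1.2 = 11250 s = 3.125 h.
7.2%/h lost → k = −ln(1 − 0.072) = 0.07472 h⁻¹.
First-order decay: C = 3.977·exp(−k·t) = 3.977·0.7917 = 3.149 mg/L.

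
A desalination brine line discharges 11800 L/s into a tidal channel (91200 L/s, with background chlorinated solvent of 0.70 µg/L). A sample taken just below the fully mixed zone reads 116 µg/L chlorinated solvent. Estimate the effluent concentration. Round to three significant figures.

Mass balance: 91200·0.7000 + 11800·Cₑ = 103000·116.0
→ Cₑ = (103000·116.0 − 91200·0.7000) / 11800 = 1007 µg/L.

1010 µg/L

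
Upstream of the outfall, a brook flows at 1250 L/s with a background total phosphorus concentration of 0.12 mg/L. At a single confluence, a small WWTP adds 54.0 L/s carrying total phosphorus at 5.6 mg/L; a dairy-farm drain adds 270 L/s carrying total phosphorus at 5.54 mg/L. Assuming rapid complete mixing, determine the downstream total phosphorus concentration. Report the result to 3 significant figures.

Conservation of mass: C = (1250·0.1200 + 54.00·5.600 + 270.0·5.540) / 1574 = 1948/1574 = 1.238 mg/L.

1.24 mg/L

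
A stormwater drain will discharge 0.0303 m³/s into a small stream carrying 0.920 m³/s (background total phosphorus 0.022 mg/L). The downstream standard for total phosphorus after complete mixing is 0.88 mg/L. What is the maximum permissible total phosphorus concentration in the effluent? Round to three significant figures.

At the limit, (Qr·Cr + Qe·Cₑ)/(Qr + Qe) = 0.88:
Cₑ = (0.9503·0.88 − 0.9200·0.02200) / 0.03030 = 26.93 mg/L.

26.9 mg/L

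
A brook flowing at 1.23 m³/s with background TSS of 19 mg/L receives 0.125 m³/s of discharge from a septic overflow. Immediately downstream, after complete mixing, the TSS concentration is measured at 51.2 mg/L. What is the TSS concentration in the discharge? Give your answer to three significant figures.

368 mg/L

Mass balance: 1.230·19.00 + 0.1250·Cₑ = 1.355·51.20
→ Cₑ = (1.355·51.20 − 1.230·19.00) / 0.1250 = 368.0 mg/L.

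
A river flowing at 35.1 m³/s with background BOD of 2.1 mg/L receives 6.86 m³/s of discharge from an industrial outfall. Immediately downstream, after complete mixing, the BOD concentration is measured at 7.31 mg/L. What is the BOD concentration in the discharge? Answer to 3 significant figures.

34.0 mg/L

Mass balance: 35.10·2.100 + 6.860·Cₑ = 41.96·7.310
→ Cₑ = (41.96·7.310 − 35.10·2.100) / 6.860 = 33.97 mg/L.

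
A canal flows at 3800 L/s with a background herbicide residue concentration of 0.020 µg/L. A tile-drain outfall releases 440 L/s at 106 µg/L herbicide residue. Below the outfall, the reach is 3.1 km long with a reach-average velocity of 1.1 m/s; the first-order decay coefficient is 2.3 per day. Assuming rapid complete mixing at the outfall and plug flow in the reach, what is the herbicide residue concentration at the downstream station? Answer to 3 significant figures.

10.2 µg/L

Conservation of mass: C = (3800·0.02000 + 440.0·106.0) / 4240 = 46720/4240 = 11.02 µg/L.
Travel time t = 3.1·1000 / 1.1 = 2818 s = 0.7828 h.
Decay over the reach: 11.02·exp(−kt) = 11.02·0.9277 = 10.22 µg/L.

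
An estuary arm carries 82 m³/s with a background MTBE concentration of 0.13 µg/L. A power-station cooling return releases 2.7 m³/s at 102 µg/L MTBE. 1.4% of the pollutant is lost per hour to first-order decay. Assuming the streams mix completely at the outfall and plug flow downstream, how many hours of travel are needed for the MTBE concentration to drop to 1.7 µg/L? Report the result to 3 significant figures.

Flow-weighted average: C = (82.00·0.1300 + 2.700·102.0) / 84.70 = 286.1/84.70 = 3.377 µg/L.
1.4%/h lost → k = −ln(1 − 0.014) = 0.01410 h⁻¹.
3.377·exp(−k·t) = 1.7 → t = ln(3.377/1.7)/k = 175300 s = 48.69 h.

48.7 h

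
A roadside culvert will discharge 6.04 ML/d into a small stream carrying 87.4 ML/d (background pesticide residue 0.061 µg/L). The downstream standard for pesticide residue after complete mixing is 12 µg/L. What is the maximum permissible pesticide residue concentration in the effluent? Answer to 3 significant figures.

At the limit, (Qr·Cr + Qe·Cₑ)/(Qr + Qe) = 12:
Cₑ = (93.44·12 − 87.40·0.06100) / 6.040 = 184.8 µg/L.

185 µg/L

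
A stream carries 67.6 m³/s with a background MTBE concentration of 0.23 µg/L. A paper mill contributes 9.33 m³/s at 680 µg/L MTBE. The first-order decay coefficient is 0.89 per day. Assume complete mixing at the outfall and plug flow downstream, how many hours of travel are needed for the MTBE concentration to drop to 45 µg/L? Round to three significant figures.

16.4 h

Flow-weighted average: C = (67.60·0.2300 + 9.330·680.0) / 76.93 = 6360/76.93 = 82.67 µg/L.
82.67·exp(−k·t) = 45 → t = ln(82.67/45)/k = 59040 s = 16.40 h.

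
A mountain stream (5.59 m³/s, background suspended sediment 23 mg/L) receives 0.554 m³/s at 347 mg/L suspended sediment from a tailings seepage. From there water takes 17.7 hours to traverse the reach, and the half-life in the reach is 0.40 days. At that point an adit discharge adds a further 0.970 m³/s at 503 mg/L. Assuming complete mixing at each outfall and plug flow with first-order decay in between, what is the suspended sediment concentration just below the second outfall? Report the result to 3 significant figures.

81.1 mg/L

Mass balance: C = (5.590·23.00 + 0.5540·347.0) / 6.144 = 320.8/6.144 = 52.21 mg/L; combined flow 6.144 m³/s.
Half-life 0.40 d → k = ln 2 / 0.40 = 1.733 d⁻¹.
After decay, C = 52.21 × e^(−kt) = 52.21 × 0.2786 = 14.55 mg/L.
Second outfall: C = (6.144·14.55 + 0.9700·503.0)/7.114 = 81.15 mg/L.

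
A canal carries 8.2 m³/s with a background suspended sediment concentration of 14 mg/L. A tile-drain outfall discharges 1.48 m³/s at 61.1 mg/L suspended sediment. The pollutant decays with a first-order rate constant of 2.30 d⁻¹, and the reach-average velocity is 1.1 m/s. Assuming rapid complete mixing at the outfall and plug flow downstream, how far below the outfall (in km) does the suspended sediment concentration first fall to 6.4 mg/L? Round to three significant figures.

49.5 km

Mass balance: C = (8.200·14.00 + 1.480·61.10) / 9.680 = 205.2/9.680 = 21.20 mg/L.
Set 21.20·exp(−k·t) = 6.4 → t = ln(21.20/6.4)/k = 44990 s = 12.50 h.
Distance = v·t = 1.1·44990 = 49490 m = 49.49 km.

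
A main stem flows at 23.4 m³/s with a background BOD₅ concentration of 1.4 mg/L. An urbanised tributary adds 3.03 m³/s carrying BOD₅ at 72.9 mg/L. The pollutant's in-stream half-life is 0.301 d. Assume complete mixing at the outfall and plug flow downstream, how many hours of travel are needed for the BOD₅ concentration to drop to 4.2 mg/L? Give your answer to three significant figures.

After mixing, C = (23.40·1.400 + 3.030·72.90) / 26.43 = 253.6/26.43 = 9.597 mg/L.
Half-life 0.301 d → k = ln 2 / 0.301 = 2.303 d⁻¹.
9.597·exp(−k·t) = 4.2 → t = ln(9.597/4.2)/k = 31000 s = 8.612 h.

8.61 h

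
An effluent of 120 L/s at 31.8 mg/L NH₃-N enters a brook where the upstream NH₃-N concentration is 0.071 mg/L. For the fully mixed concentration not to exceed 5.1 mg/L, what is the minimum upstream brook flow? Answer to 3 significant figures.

637 L/s

Set C_mix = 5.1: (Q·0.07100 + 120.0·31.80) / (Q + 120.0) = 5.1
→ Q = 120.0·(31.80 − 5.1)/(5.1 − 0.07100) = 637.1 L/s.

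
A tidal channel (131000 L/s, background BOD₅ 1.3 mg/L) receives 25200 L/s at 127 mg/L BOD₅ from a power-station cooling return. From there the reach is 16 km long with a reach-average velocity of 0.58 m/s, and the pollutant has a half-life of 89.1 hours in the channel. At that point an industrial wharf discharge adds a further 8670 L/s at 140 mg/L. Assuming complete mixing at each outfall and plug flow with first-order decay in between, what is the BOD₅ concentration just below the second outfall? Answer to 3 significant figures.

After mixing, C = (131000·1.300 + 25200·127.0) / 156200 = 3371000/156200 = 21.58 mg/L; combined flow 156200 L/s.
Travel time t = 16·1000 / 0.58 = 27590 s = 7.663 h.
Half-life 89.1 h → k = ln 2 / 89.1 = 0.007779 h⁻¹ = 0.1867 d⁻¹.
First-order decay: C = 21.58·exp(−k·t) = 21.58·0.9421 = 20.33 mg/L.
At the second outfall, C = (156200·20.33 + 8670·140.0) / (156200 + 8670) = 26.62 mg/L.

26.6 mg/L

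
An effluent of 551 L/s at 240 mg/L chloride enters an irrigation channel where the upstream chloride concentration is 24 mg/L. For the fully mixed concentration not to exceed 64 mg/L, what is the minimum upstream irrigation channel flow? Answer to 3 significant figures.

2420 L/s

Set C_mix = 64: (Q·24.00 + 551.0·240.0) / (Q + 551.0) = 64
→ Q = 551.0·(240.0 − 64)/(64 − 24.00) = 2424 L/s.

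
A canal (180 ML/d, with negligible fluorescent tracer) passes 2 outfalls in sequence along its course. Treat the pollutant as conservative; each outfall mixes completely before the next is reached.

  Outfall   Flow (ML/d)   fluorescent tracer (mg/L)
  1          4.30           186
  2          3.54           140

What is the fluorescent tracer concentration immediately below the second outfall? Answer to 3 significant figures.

Outfall 1: combined Q = 184.3 ML/d; C = (180.0·0 + 4.300·186.0)/184.3 = 4.340 mg/L.
Outfall 2: combined Q = 187.8 ML/d; C = (184.3·4.340 + 3.540·140.0)/187.8 = 6.896 mg/L.

6.90 mg/L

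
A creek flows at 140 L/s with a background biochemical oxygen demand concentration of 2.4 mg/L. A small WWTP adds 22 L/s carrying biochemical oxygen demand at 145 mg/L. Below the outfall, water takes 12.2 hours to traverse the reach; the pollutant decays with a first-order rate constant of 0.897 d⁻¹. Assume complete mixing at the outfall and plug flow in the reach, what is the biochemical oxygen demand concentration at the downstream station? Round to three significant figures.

Conservation of mass: C = (140.0·2.400 + 22.00·145.0) / 162.0 = 3526/162.0 = 21.77 mg/L.
Decay over the reach: 21.77·exp(−kt) = 21.77·0.6338 = 13.80 mg/L.

13.8 mg/L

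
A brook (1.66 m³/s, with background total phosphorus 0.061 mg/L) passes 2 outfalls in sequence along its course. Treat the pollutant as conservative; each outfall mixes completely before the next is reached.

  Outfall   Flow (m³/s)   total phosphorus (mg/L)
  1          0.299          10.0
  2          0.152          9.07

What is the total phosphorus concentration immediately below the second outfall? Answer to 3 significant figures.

2.12 mg/L

After outfall 1: Q = 1.660 + 0.2990 = 1.959 m³/s; C = (1.660·0.06100 + 0.2990·10.00)/1.959 = 1.578 mg/L.
After outfall 2: Q = 1.959 + 0.1520 = 2.111 m³/s; C = (1.959·1.578 + 0.1520·9.070)/2.111 = 2.117 mg/L.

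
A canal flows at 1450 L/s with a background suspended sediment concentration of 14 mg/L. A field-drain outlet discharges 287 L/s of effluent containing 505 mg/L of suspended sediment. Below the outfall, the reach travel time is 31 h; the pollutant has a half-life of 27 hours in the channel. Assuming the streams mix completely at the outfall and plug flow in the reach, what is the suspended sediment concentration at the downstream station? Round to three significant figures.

Mixed concentration C = ΣQC/ΣQ = (1450·14.00 + 287.0·505.0) / 1737 = 165200/1737 = 95.13 mg/L.
Half-life 27 h → k = ln 2 / 27 = 0.02567 h⁻¹ = 0.6161 d⁻¹.
First-order decay: C = 95.13·exp(−k·t) = 95.13·0.4512 = 42.92 mg/L.

42.9 mg/L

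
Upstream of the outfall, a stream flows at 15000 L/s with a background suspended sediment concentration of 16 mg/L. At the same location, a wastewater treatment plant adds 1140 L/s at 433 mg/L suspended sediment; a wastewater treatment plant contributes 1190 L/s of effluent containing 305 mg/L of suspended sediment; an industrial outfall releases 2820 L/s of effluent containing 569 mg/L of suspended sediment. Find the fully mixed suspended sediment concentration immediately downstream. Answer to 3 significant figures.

134 mg/L

After mixing, C = (15000·16.00 + 1140·433.0 + 1190·305.0 + 2820·569.0) / 20150 = 2701000/20150 = 134.1 mg/L.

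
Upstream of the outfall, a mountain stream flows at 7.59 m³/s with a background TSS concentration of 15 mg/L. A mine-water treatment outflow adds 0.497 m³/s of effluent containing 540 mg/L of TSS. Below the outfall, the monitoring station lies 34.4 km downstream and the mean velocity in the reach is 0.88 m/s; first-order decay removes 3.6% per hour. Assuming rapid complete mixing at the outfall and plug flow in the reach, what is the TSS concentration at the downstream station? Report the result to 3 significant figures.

Flow-weighted average: C = (7.590·15.00 + 0.4970·540.0) / 8.087 = 382.2/8.087 = 47.26 mg/L.
Travel time t = 34.4·1000 / 0.88 = 39090 s = 10.86 h.
3.6%/h lost → k = −ln(1 − 0.036) = 0.03666 h⁻¹.
Decay over the reach: 47.26·exp(−kt) = 47.26·0.6716 = 31.74 mg/L.

31.7 mg/L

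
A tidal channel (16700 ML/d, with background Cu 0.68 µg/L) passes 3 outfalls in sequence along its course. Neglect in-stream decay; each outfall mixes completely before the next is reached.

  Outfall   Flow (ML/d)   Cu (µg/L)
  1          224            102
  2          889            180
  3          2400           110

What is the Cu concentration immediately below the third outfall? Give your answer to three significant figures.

After outfall 1: Q = 16700 + 224.0 = 16920 ML/d; C = (16700·0.6800 + 224.0·102.0)/16920 = 2.021 µg/L.
After outfall 2: Q = 16920 + 889.0 = 17810 ML/d; C = (16920·2.021 + 889.0·180.0)/17810 = 10.90 µg/L.
After outfall 3: Q = 17810 + 2400 = 20210 ML/d; C = (17810·10.90 + 2400·110.0)/20210 = 22.67 µg/L.

22.7 µg/L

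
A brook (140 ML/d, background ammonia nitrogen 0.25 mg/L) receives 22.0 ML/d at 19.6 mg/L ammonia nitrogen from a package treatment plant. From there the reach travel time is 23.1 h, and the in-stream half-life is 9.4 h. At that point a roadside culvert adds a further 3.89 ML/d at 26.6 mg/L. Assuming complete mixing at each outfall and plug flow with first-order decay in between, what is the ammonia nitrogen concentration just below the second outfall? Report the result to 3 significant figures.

Conservation of mass: C = (140.0·0.2500 + 22.00·19.60) / 162.0 = 466.2/162.0 = 2.878 mg/L; combined flow 162.0 ML/d.
Half-life 9.4 h → k = ln 2 / 9.4 = 0.07374 h⁻¹ = 1.770 d⁻¹.
After decay, C = 2.878 × e^(−kt) = 2.878 × 0.1821 = 0.5240 mg/L.
At the second outfall, C = (162.0·0.5240 + 3.890·26.60) / (162.0 + 3.890) = 1.135 mg/L.

1.14 mg/L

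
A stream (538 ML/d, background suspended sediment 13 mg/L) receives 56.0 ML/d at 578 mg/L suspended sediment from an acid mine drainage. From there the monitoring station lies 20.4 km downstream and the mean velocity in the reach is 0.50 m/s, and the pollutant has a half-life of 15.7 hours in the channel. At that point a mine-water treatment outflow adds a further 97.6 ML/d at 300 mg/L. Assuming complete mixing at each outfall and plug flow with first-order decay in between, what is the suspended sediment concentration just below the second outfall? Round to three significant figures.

Flow-weighted average: C = (538.0·13.00 + 56.00·578.0) / 594.0 = 39360/594.0 = 66.27 mg/L; combined flow 594.0 ML/d.
Travel time t = 20.4·1000 / 0.50 = 40800 s = 11.33 h.
Half-life 15.7 h → k = ln 2 / 15.7 = 0.04415 h⁻¹ = 1.060 d⁻¹.
Applying C = C₀e^(−kt): 66.27 × 0.6063 = 40.18 mg/L.
At the second outfall, C = (594.0·40.18 + 97.60·300.0) / (594.0 + 97.60) = 76.84 mg/L.

76.8 mg/L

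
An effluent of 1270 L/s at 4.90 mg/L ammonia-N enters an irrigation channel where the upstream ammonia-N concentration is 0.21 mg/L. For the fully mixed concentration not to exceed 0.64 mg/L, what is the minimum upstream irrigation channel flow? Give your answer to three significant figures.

12600 L/s

Set C_mix = 0.64: (Q·0.2100 + 1270·4.900) / (Q + 1270) = 0.64
→ Q = 1270·(4.900 − 0.64)/(0.64 − 0.2100) = 12580 L/s.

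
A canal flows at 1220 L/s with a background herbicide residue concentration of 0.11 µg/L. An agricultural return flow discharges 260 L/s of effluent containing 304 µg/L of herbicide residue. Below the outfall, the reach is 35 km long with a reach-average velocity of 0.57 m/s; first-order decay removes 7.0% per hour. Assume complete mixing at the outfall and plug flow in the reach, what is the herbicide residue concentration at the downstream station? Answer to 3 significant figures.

15.5 µg/L

After mixing, C = (1220·0.1100 + 260.0·304.0) / 1480 = 79170/1480 = 53.50 µg/L.
Travel time t = 35·1000 / 0.57 = 61400 s = 17.06 h.
7.0%/h lost → k = −ln(1 − 0.07) = 0.07257 h⁻¹.
Decay over the reach: 53.50·exp(−kt) = 53.50·0.2900 = 15.51 µg/L.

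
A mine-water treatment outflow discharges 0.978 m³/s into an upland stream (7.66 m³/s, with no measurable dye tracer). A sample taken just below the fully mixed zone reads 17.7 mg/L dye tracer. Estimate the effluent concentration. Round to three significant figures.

Mass balance: 7.660·0 + 0.9780·Cₑ = 8.638·17.70
→ Cₑ = (8.638·17.70 − 7.660·0) / 0.9780 = 156.3 mg/L.

156 mg/L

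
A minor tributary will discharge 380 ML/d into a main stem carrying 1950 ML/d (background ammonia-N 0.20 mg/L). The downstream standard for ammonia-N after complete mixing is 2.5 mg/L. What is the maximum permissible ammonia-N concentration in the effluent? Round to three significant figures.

14.3 mg/L

At the limit, (Qr·Cr + Qe·Cₑ)/(Qr + Qe) = 2.5:
Cₑ = (2330·2.5 − 1950·0.2000) / 380.0 = 14.30 mg/L.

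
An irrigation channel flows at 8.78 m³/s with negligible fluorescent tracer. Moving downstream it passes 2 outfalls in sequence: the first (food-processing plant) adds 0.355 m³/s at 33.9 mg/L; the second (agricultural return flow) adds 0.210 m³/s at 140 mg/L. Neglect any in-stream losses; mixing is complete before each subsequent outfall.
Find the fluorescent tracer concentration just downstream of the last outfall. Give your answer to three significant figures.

After outfall 1: Q = 8.780 + 0.3550 = 9.135 m³/s; C = (8.780·0 + 0.3550·33.90)/9.135 = 1.317 mg/L.
After outfall 2: Q = 9.135 + 0.2100 = 9.345 m³/s; C = (9.135·1.317 + 0.2100·140.0)/9.345 = 4.434 mg/L.

4.43 mg/L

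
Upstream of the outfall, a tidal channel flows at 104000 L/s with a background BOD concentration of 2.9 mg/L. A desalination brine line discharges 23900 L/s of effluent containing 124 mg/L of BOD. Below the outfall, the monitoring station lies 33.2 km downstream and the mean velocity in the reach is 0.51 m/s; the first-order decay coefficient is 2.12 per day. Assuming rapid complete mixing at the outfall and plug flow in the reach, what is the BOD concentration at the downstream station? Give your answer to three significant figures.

Flow-weighted average: C = (104000·2.900 + 23900·124.0) / 127900 = 3265000/127900 = 25.53 mg/L.
Travel time t = 33.2·1000 / 0.51 = 65100 s = 18.08 h.
After decay, C = 25.53 × e^(−kt) = 25.53 × 0.2024 = 5.168 mg/L.

5.17 mg/L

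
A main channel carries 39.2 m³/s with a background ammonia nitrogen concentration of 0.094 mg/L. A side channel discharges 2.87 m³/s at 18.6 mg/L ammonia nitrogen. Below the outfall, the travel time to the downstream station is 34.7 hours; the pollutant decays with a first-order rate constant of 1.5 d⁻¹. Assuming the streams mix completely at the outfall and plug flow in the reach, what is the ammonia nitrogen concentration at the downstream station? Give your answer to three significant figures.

0.155 mg/L

Flow-weighted average: C = (39.20·0.09400 + 2.870·18.60) / 42.07 = 57.07/42.07 = 1.356 mg/L.
First-order decay: C = 1.356·exp(−k·t) = 1.356·0.1143 = 0.1551 mg/L.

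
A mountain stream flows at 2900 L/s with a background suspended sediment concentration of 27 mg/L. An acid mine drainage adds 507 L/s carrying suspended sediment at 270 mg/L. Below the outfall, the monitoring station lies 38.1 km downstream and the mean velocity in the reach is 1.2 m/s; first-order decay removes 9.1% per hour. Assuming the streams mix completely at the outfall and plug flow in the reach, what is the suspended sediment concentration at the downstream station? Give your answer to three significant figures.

Mixed concentration C = ΣQC/ΣQ = (2900·27.00 + 507.0·270.0) / 3407 = 215200/3407 = 63.16 mg/L.
Travel time t = 38.1·1000 / 1.2 = 31750 s = 8.819 h.
9.1%/h lost → k = −ln(1 − 0.091) = 0.09541 h⁻¹.
After decay, C = 63.16 × e^(−kt) = 63.16 × 0.4311 = 27.23 mg/L.

27.2 mg/L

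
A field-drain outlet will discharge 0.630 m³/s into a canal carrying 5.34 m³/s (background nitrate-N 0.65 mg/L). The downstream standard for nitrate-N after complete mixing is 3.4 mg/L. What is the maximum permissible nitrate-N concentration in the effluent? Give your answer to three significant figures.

26.7 mg/L

At the limit, (Qr·Cr + Qe·Cₑ)/(Qr + Qe) = 3.4:
Cₑ = (5.970·3.4 − 5.340·0.6500) / 0.6300 = 26.71 mg/L.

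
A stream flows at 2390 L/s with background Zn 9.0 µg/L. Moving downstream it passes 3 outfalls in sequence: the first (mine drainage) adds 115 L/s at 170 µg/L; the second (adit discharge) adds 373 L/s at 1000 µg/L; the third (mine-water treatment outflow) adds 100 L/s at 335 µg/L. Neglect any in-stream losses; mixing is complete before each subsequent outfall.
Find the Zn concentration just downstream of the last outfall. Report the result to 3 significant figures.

150 µg/L

After outfall 1: Q = 2390 + 115.0 = 2505 L/s; C = (2390·9.000 + 115.0·170.0)/2505 = 16.39 µg/L.
After outfall 2: Q = 2505 + 373.0 = 2878 L/s; C = (2505·16.39 + 373.0·1000)/2878 = 143.9 µg/L.
After outfall 3: Q = 2878 + 100.0 = 2978 L/s; C = (2878·143.9 + 100.0·335.0)/2978 = 150.3 µg/L.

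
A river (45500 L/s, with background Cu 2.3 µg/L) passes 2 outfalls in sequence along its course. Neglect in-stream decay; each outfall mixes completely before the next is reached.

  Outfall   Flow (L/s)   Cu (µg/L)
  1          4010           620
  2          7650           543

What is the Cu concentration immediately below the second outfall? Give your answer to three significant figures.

After outfall 1: Q = 45500 + 4010 = 49510 L/s; C = (45500·2.300 + 4010·620.0)/49510 = 52.33 µg/L.
After outfall 2: Q = 49510 + 7650 = 57160 L/s; C = (49510·52.33 + 7650·543.0)/57160 = 118.0 µg/L.

118 µg/L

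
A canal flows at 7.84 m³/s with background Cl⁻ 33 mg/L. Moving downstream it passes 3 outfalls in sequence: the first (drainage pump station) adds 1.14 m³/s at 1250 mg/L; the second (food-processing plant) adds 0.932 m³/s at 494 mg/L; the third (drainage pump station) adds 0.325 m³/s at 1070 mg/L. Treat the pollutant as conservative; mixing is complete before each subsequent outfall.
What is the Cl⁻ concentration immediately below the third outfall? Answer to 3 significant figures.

Below outfall 1: Q → 8.980 m³/s, C = (7.840·33.00 + 1.140·1250)/8.980 = 187.5 mg/L.
Below outfall 2: Q → 9.912 m³/s, C = (8.980·187.5 + 0.9320·494.0)/9.912 = 216.3 mg/L.
Below outfall 3: Q → 10.24 m³/s, C = (9.912·216.3 + 0.3250·1070)/10.24 = 243.4 mg/L.

243 mg/L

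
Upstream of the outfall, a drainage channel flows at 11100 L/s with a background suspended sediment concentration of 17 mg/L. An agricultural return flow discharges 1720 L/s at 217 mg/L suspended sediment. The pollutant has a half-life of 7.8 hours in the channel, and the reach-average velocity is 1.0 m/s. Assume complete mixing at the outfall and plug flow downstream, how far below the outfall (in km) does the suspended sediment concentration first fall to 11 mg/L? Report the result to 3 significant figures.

Flow-weighted average: C = (11100·17.00 + 1720·217.0) / 12820 = 561900/12820 = 43.83 mg/L.
Half-life 7.8 h → k = ln 2 / 7.8 = 0.08887 h⁻¹ = 2.133 d⁻¹.
Set 43.83·exp(−k·t) = 11 → t = ln(43.83/11)/k = 56010 s = 15.56 h.
Distance = v·t = 1.0·56010 = 56010 m = 56.01 km.

56.0 km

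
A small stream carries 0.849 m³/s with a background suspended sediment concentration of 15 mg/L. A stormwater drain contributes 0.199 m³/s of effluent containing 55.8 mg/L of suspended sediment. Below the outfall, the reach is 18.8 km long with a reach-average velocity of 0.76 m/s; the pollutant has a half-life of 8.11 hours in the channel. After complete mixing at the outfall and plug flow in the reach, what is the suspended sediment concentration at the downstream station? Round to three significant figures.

12.6 mg/L

Mass balance: C = (0.8490·15.00 + 0.1990·55.80) / 1.048 = 23.84/1.048 = 22.75 mg/L.
Travel time t = 18.8·1000 / 0.76 = 24740 s = 6.871 h.
Half-life 8.11 h → k = ln 2 / 8.11 = 0.08547 h⁻¹ = 2.051 d⁻¹.
Applying C = C₀e^(−kt): 22.75 × 0.5558 = 12.64 mg/L.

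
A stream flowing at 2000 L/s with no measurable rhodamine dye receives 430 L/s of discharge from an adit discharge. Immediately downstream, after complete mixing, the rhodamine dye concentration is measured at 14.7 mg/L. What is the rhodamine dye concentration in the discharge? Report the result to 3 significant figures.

Mass balance: 2000·0 + 430.0·Cₑ = 2430·14.70
→ Cₑ = (2430·14.70 − 2000·0) / 430.0 = 83.07 mg/L.

83.1 mg/L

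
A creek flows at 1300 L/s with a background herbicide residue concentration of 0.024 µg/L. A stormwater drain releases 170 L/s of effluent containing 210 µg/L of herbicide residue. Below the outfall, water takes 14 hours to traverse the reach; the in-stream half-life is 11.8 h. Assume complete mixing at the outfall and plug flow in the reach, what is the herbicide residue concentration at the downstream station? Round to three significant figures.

10.7 µg/L

Flow-weighted average: C = (1300·0.02400 + 170.0·210.0) / 1470 = 35730/1470 = 24.31 µg/L.
Half-life 11.8 h → k = ln 2 / 11.8 = 0.05874 h⁻¹ = 1.410 d⁻¹.
First-order decay: C = 24.31·exp(−k·t) = 24.31·0.4394 = 10.68 µg/L.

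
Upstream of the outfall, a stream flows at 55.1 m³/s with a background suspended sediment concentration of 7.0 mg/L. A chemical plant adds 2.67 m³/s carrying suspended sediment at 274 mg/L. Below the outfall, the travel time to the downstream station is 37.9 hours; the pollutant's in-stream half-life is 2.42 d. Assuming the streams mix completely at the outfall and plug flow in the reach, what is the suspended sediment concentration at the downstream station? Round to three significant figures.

After mixing, C = (55.10·7.000 + 2.670·274.0) / 57.77 = 1117/57.77 = 19.34 mg/L.
Half-life 2.42 d → k = ln 2 / 2.42 = 0.2864 d⁻¹.
Applying C = C₀e^(−kt): 19.34 × 0.6362 = 12.30 mg/L.

12.3 mg/L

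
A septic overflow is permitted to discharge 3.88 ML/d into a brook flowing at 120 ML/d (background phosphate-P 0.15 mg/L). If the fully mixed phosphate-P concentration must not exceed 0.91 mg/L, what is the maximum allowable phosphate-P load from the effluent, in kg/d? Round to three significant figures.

94.7 kg/d

Mass balance at the limit: 120.0·0.1500 + 3.880·Cₑ = 123.9·0.91 → Cₑ = 24.42 mg/L.
3.880 ML/d = 0.04491 m³/s. Load = 0.04491 m³/s × 24.42 g/m³ × 86 400 s/d = 94.73 kg/d.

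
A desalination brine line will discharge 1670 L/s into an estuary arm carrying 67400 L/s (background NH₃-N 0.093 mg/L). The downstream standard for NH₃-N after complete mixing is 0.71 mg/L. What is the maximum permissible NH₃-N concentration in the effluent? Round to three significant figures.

25.6 mg/L

At the limit, (Qr·Cr + Qe·Cₑ)/(Qr + Qe) = 0.71:
Cₑ = (69070·0.71 − 67400·0.09300) / 1670 = 25.61 mg/L.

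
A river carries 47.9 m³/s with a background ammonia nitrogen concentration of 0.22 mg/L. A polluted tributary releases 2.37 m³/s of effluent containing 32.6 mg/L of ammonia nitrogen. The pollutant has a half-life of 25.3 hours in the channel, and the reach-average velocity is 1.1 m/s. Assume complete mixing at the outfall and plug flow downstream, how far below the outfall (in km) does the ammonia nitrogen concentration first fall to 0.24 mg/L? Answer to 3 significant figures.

287 km

After mixing, C = (47.90·0.2200 + 2.370·32.60) / 50.27 = 87.80/50.27 = 1.747 mg/L.
Half-life 25.3 h → k = ln 2 / 25.3 = 0.02740 h⁻¹ = 0.6575 d⁻¹.
Set 1.747·exp(−k·t) = 0.24 → t = ln(1.747/0.24)/k = 260800 s = 72.44 h.
Distance = v·t = 1.1·260800 = 286900 m = 286.9 km.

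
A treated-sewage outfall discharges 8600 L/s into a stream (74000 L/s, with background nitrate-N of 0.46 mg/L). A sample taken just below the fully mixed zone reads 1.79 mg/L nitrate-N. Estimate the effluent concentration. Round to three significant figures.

13.2 mg/L

Mass balance: 74000·0.4600 + 8600·Cₑ = 82600·1.790
→ Cₑ = (82600·1.790 − 74000·0.4600) / 8600 = 13.23 mg/L.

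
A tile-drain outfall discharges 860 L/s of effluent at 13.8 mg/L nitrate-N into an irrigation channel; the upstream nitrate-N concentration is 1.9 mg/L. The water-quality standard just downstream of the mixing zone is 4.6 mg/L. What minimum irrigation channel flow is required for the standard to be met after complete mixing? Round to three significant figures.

Set C_mix = 4.6: (Q·1.900 + 860.0·13.80) / (Q + 860.0) = 4.6
→ Q = 860.0·(13.80 − 4.6)/(4.6 − 1.900) = 2930 L/s.

2930 L/s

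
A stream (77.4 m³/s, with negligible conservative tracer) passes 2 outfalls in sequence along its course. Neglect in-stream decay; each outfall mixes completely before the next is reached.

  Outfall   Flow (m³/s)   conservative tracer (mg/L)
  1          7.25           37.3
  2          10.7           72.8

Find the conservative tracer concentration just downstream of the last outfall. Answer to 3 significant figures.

11.0 mg/L

Below outfall 1: Q → 84.65 m³/s, C = (77.40·0 + 7.250·37.30)/84.65 = 3.195 mg/L.
Below outfall 2: Q → 95.35 m³/s, C = (84.65·3.195 + 10.70·72.80)/95.35 = 11.01 mg/L.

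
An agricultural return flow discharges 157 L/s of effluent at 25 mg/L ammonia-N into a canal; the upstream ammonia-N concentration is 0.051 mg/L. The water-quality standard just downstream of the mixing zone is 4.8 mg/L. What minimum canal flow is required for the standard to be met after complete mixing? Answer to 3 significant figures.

668 L/s

Set C_mix = 4.8: (Q·0.05100 + 157.0·25.00) / (Q + 157.0) = 4.8
→ Q = 157.0·(25.00 − 4.8)/(4.8 − 0.05100) = 667.8 L/s.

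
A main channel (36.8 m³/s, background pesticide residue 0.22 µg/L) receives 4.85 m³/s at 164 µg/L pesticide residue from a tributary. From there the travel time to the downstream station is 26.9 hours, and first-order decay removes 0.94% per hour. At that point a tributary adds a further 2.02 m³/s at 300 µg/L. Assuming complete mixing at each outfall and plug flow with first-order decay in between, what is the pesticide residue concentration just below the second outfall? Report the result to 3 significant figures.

Conservation of mass: C = (36.80·0.2200 + 4.850·164.0) / 41.65 = 803.5/41.65 = 19.29 µg/L; combined flow 41.65 m³/s.
0.94%/h lost → k = −ln(1 − 0.0094) = 0.009444 h⁻¹.
After decay, C = 19.29 × e^(−kt) = 19.29 × 0.7756 = 14.96 µg/L.
At the second outfall, C = (41.65·14.96 + 2.020·300.0) / (41.65 + 2.020) = 28.15 µg/L.

28.1 µg/L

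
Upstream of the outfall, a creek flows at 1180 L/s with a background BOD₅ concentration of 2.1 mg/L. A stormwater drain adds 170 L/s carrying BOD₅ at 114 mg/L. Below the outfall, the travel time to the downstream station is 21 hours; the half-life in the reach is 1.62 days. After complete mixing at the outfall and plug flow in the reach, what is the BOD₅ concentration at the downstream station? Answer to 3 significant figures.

11.1 mg/L

Mass balance: C = (1180·2.100 + 170.0·114.0) / 1350 = 21860/1350 = 16.19 mg/L.
Half-life 1.62 d → k = ln 2 / 1.62 = 0.4279 d⁻¹.
First-order decay: C = 16.19·exp(−k·t) = 16.19·0.6877 = 11.13 mg/L.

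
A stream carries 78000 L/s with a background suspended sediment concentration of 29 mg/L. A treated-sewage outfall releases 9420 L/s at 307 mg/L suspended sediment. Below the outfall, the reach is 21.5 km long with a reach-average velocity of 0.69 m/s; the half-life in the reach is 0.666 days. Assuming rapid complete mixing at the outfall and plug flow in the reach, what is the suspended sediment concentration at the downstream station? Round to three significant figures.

40.5 mg/L

Flow-weighted average: C = (78000·29.00 + 9420·307.0) / 87420 = 5154000/87420 = 58.96 mg/L.
Travel time t = 21.5·1000 / 0.69 = 31160 s = 8.655 h.
Half-life 0.666 d → k = ln 2 / 0.666 = 1.041 d⁻¹.
First-order decay: C = 58.96·exp(−k·t) = 58.96·0.6871 = 40.51 mg/L.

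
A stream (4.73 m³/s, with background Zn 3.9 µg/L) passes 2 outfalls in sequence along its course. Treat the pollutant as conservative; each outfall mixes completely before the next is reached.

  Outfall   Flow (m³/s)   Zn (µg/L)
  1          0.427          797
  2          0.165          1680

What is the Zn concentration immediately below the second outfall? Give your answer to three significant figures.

Outfall 1: combined Q = 5.157 m³/s; C = (4.730·3.900 + 0.4270·797.0)/5.157 = 69.57 µg/L.
Outfall 2: combined Q = 5.322 m³/s; C = (5.157·69.57 + 0.1650·1680)/5.322 = 119.5 µg/L.

119 µg/L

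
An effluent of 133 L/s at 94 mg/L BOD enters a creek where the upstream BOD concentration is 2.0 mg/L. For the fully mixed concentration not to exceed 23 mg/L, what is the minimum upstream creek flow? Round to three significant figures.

450 L/s

Set C_mix = 23: (Q·2.000 + 133.0·94.00) / (Q + 133.0) = 23
→ Q = 133.0·(94.00 − 23)/(23 − 2.000) = 449.7 L/s.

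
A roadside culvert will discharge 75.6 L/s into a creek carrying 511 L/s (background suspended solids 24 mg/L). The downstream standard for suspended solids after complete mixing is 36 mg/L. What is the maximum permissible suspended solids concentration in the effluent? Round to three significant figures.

At the limit, (Qr·Cr + Qe·Cₑ)/(Qr + Qe) = 36:
Cₑ = (586.6·36 − 511.0·24.00) / 75.60 = 117.1 mg/L.

117 mg/L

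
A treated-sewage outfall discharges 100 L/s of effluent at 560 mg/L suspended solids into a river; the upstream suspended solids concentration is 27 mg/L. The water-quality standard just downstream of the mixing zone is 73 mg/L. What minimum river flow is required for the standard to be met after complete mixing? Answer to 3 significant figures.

1060 L/s

Set C_mix = 73: (Q·27.00 + 100.0·560.0) / (Q + 100.0) = 73
→ Q = 100.0·(560.0 − 73)/(73 − 27.00) = 1059 L/s.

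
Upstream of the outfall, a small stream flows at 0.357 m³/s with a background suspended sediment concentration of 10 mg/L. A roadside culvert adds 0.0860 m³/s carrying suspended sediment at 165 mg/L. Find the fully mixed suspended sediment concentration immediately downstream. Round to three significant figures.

Flow-weighted average: C = (0.3570·10.00 + 0.08600·165.0) / 0.4430 = 17.76/0.4430 = 40.09 mg/L.

40.1 mg/L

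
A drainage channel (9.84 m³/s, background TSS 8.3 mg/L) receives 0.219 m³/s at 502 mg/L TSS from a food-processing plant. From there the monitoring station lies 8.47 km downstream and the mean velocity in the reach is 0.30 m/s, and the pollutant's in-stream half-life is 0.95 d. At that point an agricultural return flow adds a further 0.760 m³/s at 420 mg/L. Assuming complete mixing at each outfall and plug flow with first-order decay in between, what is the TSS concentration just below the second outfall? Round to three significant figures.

Mixed concentration C = ΣQC/ΣQ = (9.840·8.300 + 0.2190·502.0) / 10.06 = 191.6/10.06 = 19.05 mg/L; combined flow 10.06 m³/s.
Travel time t = 8.47·1000 / 0.30 = 28230 s = 7.843 h.
Half-life 0.95 d → k = ln 2 / 0.95 = 0.7296 d⁻¹.
Applying C = C₀e^(−kt): 19.05 × 0.7879 = 15.01 mg/L.
At the second outfall, C = (10.06·15.01 + 0.7600·420.0) / (10.06 + 0.7600) = 43.46 mg/L.

43.5 mg/L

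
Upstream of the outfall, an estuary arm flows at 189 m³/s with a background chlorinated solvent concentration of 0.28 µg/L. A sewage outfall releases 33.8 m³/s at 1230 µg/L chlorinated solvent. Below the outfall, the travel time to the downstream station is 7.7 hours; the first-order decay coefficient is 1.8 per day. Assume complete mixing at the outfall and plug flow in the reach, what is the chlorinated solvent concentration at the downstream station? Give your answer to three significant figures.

Mass balance: C = (189.0·0.2800 + 33.80·1230) / 222.8 = 41630/222.8 = 186.8 µg/L.
Decay over the reach: 186.8·exp(−kt) = 186.8·0.5613 = 104.9 µg/L.

105 µg/L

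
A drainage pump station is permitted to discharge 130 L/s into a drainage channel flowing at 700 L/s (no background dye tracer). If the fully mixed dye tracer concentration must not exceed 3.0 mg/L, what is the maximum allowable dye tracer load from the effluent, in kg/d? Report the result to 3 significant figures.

Mass balance at the limit: 700.0·0 + 130.0·Cₑ = 830.0·3.0 → Cₑ = 19.15 mg/L.
130.0 L/s = 0.1300 m³/s. Load = 0.1300 m³/s × 19.15 g/m³ × 86 400 s/d = 215.1 kg/d.

215 kg/d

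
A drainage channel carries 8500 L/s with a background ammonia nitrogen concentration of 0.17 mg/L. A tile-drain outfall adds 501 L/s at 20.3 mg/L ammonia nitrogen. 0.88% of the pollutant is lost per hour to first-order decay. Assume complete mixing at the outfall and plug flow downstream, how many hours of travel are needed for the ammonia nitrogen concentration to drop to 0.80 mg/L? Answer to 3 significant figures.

54.1 h

Mixed concentration C = ΣQC/ΣQ = (8500·0.1700 + 501.0·20.30) / 9001 = 11620/9001 = 1.290 mg/L.
0.88%/h lost → k = −ln(1 − 0.0088) = 0.008839 h⁻¹.
1.290·exp(−k·t) = 0.80 → t = ln(1.290/0.80)/k = 194700 s = 54.09 h.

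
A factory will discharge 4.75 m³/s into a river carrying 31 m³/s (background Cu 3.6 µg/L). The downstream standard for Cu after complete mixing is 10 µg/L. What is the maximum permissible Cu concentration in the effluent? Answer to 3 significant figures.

51.8 µg/L

At the limit, (Qr·Cr + Qe·Cₑ)/(Qr + Qe) = 10:
Cₑ = (35.75·10 − 31.00·3.600) / 4.750 = 51.77 µg/L.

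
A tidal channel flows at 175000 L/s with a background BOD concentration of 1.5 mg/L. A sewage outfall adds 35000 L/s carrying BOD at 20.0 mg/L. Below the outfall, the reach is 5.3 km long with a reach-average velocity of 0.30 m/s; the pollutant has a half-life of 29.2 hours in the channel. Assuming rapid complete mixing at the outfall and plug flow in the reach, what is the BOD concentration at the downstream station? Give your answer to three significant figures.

After mixing, C = (175000·1.500 + 35000·20.00) / 210000 = 962500/210000 = 4.583 mg/L.
Travel time t = 5.3·1000 / 0.30 = 17670 s = 4.907 h.
Half-life 29.2 h → k = ln 2 / 29.2 = 0.02374 h⁻¹ = 0.5697 d⁻¹.
After decay, C = 4.583 × e^(−kt) = 4.583 × 0.8900 = 4.079 mg/L.

4.08 mg/L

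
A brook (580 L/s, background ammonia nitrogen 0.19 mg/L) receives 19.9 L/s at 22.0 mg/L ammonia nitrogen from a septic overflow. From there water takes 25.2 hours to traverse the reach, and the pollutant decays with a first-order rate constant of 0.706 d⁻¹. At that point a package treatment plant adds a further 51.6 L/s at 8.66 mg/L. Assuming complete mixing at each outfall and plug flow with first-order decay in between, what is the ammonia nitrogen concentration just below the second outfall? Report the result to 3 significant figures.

1.09 mg/L

After mixing, C = (580.0·0.1900 + 19.90·22.00) / 599.9 = 548.0/599.9 = 0.9135 mg/L; combined flow 599.9 L/s.
Applying C = C₀e^(−kt): 0.9135 × 0.4765 = 0.4353 mg/L.
Second outfall: C = (599.9·0.4353 + 51.60·8.660)/651.5 = 1.087 mg/L.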